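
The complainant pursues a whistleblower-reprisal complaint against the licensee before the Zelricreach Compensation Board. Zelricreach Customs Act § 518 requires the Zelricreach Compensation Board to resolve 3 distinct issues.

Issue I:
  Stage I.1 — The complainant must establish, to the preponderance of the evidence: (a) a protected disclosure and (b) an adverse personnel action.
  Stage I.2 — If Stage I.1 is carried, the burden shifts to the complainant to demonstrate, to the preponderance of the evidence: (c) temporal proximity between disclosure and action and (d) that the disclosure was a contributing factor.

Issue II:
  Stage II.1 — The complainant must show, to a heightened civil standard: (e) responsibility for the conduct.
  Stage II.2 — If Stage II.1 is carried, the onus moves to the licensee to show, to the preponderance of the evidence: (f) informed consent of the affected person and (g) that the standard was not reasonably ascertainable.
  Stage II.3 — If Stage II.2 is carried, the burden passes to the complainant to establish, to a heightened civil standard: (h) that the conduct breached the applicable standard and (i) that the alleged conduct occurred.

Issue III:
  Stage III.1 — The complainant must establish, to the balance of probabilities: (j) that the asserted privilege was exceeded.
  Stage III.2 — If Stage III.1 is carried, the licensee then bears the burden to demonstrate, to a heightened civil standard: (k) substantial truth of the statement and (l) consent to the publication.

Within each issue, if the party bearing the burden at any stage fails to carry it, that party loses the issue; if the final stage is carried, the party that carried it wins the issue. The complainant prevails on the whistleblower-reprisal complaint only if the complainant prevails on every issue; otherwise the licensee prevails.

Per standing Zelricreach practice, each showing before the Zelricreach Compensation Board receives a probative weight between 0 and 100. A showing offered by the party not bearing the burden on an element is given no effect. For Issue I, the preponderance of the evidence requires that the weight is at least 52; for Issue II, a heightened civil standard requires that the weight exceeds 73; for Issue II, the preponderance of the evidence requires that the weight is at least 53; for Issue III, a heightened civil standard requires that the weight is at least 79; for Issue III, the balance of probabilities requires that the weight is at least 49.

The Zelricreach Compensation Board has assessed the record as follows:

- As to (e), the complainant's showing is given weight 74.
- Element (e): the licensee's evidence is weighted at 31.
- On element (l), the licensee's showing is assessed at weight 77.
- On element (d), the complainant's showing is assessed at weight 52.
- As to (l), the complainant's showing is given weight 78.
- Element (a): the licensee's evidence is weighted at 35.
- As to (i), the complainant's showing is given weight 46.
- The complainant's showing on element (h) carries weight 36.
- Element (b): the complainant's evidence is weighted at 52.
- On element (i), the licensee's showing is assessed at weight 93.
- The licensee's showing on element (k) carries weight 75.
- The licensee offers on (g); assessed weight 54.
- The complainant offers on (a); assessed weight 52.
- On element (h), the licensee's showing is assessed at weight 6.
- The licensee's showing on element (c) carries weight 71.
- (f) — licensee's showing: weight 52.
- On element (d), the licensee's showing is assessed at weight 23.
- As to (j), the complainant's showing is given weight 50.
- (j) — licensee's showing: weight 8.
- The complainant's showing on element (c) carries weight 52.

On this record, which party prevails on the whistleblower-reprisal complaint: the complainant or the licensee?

— Issue I —
Stage I.1 (complainant, the preponderance of the evidence, weight is at least 52): (a) 52 (licensee's 35 disregarded) ≥ 52 — meets; (b) 52 ≥ 52 — meets.
  Stage I.1 is satisfied; the complainant continues to bear the burden.
Stage I.2 (complainant, the preponderance of the evidence, weight is at least 52): (c) 52 (licensee's 71 disregarded) ≥ 52 — meets; (d) 52 (licensee's 23 disregarded) ≥ 52 — meets.
  Stage I.2 carried; the final stage is satisfied.
Every stage carried; the complainant prevails on this issue.
— Issue II —
Stage II.1 (complainant, a heightened civil standard, weight exceeds 73): (e) 74 (licensee's 31 disregarded) > 73 — meets.
  Stage II.1 carried; the burden shifts to the licensee.
Stage II.2 (licensee, the preponderance of the evidence, weight is at least 53): (f) 52 < 53 — fails; (g) 54 ≥ 53 — meets.
  The licensee does not carry Stage II.2.
The complainant prevails on this issue.
— Issue III —
Stage III.1 (complainant, the balance of probabilities, weight is at least 49): (j) 50 (licensee's 8 disregarded) ≥ 49 — meets.
  Stage III.1 carried; the burden shifts to the licensee.
Stage III.2 (licensee, a heightened civil standard, weight is at least 79): (k) 75 < 79 — fails; (l) 77 (complainant's 78 disregarded) < 79 — fails.
  The licensee does not carry Stage III.2.
So the complainant prevails on this issue.
Per-issue: Issue I → complainant; Issue II → complainant; Issue III → complainant. The complainant must prevail on every issue; overall, the complainant prevails.

complainant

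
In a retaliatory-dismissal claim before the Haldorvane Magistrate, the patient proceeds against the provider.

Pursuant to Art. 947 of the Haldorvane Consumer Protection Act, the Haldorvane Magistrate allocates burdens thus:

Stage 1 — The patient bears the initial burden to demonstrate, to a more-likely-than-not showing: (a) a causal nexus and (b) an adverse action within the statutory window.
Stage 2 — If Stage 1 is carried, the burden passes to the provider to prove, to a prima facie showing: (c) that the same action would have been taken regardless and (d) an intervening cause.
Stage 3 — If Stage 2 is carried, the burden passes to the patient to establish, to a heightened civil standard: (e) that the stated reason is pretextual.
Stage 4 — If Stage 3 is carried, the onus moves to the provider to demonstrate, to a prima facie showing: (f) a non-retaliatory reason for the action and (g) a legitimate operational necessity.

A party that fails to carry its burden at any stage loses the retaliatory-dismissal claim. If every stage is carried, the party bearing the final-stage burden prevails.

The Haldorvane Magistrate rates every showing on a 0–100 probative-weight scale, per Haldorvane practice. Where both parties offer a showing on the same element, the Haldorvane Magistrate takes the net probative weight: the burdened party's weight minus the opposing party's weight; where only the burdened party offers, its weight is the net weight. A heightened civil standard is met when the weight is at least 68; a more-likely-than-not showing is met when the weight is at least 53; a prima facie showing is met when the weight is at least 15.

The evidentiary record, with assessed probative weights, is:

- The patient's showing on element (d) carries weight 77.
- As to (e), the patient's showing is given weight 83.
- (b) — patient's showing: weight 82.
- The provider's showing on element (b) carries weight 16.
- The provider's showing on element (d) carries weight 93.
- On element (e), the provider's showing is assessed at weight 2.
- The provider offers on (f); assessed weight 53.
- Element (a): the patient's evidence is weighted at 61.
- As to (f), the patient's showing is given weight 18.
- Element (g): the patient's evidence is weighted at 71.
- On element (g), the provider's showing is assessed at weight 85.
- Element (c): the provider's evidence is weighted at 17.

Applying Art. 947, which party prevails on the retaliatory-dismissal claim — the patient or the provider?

At Stage 1 the patient must meet a more-likely-than-not showing (weight is at least 53): on (a) the weight is 61, ≥ 53, so (a) meets the standard; on (b) the weight is 82 less the opposing 16 gives net 66, which does reach 53, so (b) meets the standard.
  Stage 1 is satisfied; the onus moves to the provider.
At Stage 2 the provider must meet a prima facie showing (weight is at least 15): on (c) the weight is 17, ≥ 15, so (c) meets the standard; on (d) the weight is 93 less the opposing 77 gives net 16, which does reach 15, so (d) meets the standard.
  The provider carries Stage 2; the patient now bears the burden.
At Stage 3 the patient must meet a heightened civil standard (weight is at least 68): on (e) the weight is 83 less the opposing 2 gives net 81, ≥ 68, so (e) meets the standard.
  The patient carries Stage 3; the provider now bears the burden.
At Stage 4 the provider must meet a prima facie showing (weight is at least 15): on (f) the weight is 53 less the opposing 18 gives net 35, ≥ 15, so (f) meets the standard; on (g) the weight is 85 less the opposing 71 gives net 14, which does not reach 15, so (g) does not meet the standard.
  Not every element is met, so the provider fails to carry Stage 4.
So the patient prevails.

patient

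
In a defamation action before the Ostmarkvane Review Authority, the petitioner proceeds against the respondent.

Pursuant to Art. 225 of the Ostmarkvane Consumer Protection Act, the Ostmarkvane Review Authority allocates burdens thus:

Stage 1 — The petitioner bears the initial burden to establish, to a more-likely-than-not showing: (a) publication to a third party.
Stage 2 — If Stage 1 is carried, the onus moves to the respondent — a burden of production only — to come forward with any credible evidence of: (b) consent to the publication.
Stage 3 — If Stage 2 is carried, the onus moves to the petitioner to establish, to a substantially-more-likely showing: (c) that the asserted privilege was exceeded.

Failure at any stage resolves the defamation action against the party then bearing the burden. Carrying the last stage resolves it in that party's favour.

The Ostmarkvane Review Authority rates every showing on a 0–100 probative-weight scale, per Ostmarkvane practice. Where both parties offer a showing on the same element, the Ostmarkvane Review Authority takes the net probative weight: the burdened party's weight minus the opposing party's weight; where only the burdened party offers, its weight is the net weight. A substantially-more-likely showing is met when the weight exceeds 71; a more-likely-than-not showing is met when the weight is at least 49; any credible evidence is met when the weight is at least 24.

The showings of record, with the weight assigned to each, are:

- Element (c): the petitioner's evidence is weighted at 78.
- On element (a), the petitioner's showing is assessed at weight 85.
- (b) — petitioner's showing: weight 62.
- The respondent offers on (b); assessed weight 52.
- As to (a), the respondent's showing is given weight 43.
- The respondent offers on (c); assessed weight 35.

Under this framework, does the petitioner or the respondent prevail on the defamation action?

respondent

Stage 1 — burden on petitioner; standard: a more-likely-than-not showing (weight is at least 49).
    (a): 85 − 43 = 42 < 49 [not met]
  The petitioner does not carry Stage 1.
So the respondent prevails.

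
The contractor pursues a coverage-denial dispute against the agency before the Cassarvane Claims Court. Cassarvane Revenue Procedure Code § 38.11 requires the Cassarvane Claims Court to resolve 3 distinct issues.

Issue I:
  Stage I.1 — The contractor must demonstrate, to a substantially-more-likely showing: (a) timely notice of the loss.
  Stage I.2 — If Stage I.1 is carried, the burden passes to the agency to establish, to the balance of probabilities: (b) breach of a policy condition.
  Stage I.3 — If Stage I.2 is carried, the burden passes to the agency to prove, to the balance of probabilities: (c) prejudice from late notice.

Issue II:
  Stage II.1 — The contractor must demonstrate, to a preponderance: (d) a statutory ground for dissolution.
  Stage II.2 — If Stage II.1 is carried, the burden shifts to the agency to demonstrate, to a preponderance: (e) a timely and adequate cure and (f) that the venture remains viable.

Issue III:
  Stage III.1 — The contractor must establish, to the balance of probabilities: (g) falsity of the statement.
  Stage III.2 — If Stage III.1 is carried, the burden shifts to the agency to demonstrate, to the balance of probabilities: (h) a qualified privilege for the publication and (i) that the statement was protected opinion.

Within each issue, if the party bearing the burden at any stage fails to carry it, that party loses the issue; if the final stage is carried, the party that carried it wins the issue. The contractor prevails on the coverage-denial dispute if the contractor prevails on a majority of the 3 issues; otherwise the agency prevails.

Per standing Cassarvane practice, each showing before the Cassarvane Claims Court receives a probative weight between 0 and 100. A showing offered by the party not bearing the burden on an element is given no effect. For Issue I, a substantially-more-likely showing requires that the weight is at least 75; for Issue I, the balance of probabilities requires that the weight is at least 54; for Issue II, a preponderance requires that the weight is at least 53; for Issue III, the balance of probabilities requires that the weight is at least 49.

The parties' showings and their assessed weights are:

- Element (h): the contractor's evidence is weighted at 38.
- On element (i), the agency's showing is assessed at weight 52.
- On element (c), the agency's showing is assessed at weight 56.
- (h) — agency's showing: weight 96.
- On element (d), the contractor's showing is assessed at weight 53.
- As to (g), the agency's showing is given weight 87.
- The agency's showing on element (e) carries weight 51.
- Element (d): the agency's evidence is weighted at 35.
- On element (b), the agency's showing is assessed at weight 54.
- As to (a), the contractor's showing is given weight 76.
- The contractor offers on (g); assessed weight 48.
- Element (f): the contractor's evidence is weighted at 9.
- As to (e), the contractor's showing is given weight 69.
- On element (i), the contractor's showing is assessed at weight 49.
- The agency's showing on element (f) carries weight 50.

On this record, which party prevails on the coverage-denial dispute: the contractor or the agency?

— Issue I —
At Stage I.1 the contractor must meet a substantially-more-likely showing (weight is at least 75): on (a) the weight is 76, which does reach 75, so (a) meets the standard.
  The contractor carries Stage I.1; the agency now bears the burden.
At Stage I.2 the agency must meet the balance of probabilities (weight is at least 54): on (b) the weight is 54, which does reach 54, so (b) meets the standard.
  Stage I.2 carried; the burden remains with the agency.
At Stage I.3 the agency must meet the balance of probabilities (weight is at least 54): on (c) the weight is 56, ≥ 54, so (c) meets the standard.
  All elements met at the final stage.
With every stage satisfied, the agency prevails on this issue.
— Issue II —
Stage II.1 — burden on contractor; standard: a preponderance (weight is at least 53).
    (d): 53 (agency's 35 disregarded) ≥ 53 [met]
  All elements met. The burden passes to the agency.
Stage II.2 — burden on agency; standard: a preponderance (weight is at least 53).
    (e): 51 (contractor's 69 disregarded) < 53 [not met]
    (f): 50 (contractor's 9 disregarded) < 53 [not met]
  Stage II.2 not carried; the agency fails its burden.
So the contractor prevails on this issue.
— Issue III —
Stage III.1 — burden on contractor; standard: the balance of probabilities (weight is at least 49).
    (g): 48 (agency's 87 disregarded) < 49 [not met]
  The contractor does not carry Stage III.1.
The agency prevails on this issue.
Per-issue: Issue I → agency; Issue II → contractor; Issue III → agency. The contractor must prevail on a majority of issues; overall, the agency prevails.

agency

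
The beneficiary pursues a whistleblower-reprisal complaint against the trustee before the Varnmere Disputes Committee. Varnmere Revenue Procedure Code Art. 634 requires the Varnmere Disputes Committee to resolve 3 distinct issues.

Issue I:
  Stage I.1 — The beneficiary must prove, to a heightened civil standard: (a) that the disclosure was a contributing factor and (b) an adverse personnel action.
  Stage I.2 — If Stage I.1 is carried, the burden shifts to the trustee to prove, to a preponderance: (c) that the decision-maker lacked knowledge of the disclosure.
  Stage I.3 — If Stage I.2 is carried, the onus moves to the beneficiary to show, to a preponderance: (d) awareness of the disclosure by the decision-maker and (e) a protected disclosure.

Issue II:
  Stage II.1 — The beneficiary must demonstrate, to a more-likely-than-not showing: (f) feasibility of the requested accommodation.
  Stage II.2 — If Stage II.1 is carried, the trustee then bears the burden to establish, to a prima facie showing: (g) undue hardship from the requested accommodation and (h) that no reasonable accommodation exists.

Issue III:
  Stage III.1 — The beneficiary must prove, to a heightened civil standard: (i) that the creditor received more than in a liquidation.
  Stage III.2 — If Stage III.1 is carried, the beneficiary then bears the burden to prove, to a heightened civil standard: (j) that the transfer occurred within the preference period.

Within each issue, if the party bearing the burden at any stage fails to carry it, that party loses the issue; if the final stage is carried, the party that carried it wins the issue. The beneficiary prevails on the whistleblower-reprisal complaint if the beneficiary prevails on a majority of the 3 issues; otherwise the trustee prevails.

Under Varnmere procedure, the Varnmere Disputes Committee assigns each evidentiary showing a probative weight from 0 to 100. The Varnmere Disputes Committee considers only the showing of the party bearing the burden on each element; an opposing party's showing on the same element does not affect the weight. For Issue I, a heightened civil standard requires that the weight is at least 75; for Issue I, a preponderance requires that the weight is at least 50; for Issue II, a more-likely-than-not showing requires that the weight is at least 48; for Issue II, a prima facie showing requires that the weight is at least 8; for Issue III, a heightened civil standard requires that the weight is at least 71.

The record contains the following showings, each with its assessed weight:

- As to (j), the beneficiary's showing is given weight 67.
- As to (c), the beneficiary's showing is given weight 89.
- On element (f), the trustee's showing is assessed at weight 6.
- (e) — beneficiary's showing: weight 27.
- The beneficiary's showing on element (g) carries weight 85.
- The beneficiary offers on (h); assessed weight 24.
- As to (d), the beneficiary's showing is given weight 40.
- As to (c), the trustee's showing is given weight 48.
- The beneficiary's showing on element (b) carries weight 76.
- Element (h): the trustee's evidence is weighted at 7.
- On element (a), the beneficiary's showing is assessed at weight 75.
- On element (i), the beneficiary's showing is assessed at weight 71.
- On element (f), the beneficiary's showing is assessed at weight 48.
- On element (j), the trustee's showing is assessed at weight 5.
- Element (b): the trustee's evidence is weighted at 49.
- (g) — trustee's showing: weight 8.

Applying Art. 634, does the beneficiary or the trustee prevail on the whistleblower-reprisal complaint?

beneficiary

— Issue I —
Stage I.1 (beneficiary, a heightened civil standard, weight is at least 75): (a) 75 ≥ 75 — meets; (b) 76 (trustee's 49 disregarded) ≥ 75 — meets.
  All elements met. The burden passes to the trustee.
Stage I.2 (trustee, a preponderance, weight is at least 50): (c) 48 (beneficiary's 89 disregarded) < 50 — fails.
  Stage I.2 not carried; the trustee fails its burden.
The beneficiary prevails on this issue.
— Issue II —
At Stage II.1 the beneficiary must meet a more-likely-than-not showing (weight is at least 48): on (f) the weight is 48 (the trustee's 6 is given no effect), which does reach 48, so (f) meets the standard.
  The beneficiary carries Stage II.1; the trustee now bears the burden.
At Stage II.2 the trustee must meet a prima facie showing (weight is at least 8): on (g) the weight is 8 (the beneficiary's 85 is given no effect), ≥ 8, so (g) meets the standard; on (h) the weight is 7 (the beneficiary's 24 is given no effect), which does not reach 8, so (h) does not meet the standard.
  Stage II.2 not carried; the trustee fails its burden.
The analysis ends at Stage II.2; the beneficiary prevails on this issue.
— Issue III —
Stage III.1 (beneficiary, a heightened civil standard, weight is at least 71): (i) 71 ≥ 71 — meets.
  Stage III.1 carried; the burden remains with the beneficiary.
Stage III.2 (beneficiary, a heightened civil standard, weight is at least 71): (j) 67 (trustee's 5 disregarded) < 71 — fails.
  Stage III.2 not carried; the beneficiary fails its burden.
So the trustee prevails on this issue.
Per-issue: Issue I → beneficiary; Issue II → beneficiary; Issue III → trustee. The beneficiary must prevail on a majority of issues; overall, the beneficiary prevails.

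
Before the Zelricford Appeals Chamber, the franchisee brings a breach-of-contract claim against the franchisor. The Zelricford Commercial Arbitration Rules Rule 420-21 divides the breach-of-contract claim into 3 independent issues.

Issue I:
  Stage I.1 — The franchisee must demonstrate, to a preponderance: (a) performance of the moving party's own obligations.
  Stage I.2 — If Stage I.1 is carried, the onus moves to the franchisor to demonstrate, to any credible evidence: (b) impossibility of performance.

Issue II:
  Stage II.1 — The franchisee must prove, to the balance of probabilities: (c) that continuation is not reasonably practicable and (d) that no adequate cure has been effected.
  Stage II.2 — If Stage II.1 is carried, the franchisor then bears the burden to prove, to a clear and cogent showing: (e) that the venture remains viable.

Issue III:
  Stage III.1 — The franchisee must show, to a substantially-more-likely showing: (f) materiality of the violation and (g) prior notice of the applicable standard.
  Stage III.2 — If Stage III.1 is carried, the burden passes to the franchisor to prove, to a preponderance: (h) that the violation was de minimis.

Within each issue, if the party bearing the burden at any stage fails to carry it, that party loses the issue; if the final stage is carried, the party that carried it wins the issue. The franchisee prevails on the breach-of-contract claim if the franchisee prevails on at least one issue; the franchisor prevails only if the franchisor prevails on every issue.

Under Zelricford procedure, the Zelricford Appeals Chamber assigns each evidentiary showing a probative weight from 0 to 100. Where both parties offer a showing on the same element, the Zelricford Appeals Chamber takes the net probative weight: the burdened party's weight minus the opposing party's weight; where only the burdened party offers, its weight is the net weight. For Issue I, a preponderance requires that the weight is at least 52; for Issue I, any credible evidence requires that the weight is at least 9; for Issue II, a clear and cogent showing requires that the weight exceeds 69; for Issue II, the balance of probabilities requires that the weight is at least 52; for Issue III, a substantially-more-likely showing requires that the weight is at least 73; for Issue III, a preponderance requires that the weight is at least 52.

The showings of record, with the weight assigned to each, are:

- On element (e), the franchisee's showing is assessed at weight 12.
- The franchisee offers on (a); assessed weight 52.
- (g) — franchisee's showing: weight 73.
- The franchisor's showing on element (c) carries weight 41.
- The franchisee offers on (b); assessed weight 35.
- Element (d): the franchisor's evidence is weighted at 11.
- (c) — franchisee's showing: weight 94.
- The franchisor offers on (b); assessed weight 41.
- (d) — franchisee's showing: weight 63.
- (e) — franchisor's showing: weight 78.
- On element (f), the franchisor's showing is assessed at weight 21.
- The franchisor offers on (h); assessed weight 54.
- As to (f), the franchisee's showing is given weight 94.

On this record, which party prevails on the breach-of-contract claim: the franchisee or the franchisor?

franchisee

— Issue I —
At Stage I.1 the franchisee must meet a preponderance (weight is at least 52): on (a) the weight is 52, ≥ 52, so (a) meets the standard.
  Stage I.1 is satisfied; the onus moves to the franchisor.
At Stage I.2 the franchisor must meet any credible evidence (weight is at least 9): on (b) the weight is 41 less the opposing 35 gives net 6, which does not reach 9, so (b) does not meet the standard.
  Not every element is met, so the franchisor fails to carry Stage I.2.
So the franchisee prevails on this issue.
— Issue II —
At Stage II.1 the franchisee must meet the balance of probabilities (weight is at least 52): on (c) the weight is 94 less the opposing 41 gives net 53, ≥ 52, so (c) meets the standard; on (d) the weight is 63 less the opposing 11 gives net 52, ≥ 52, so (d) meets the standard.
  Stage II.1 is satisfied; the onus moves to the franchisor.
At Stage II.2 the franchisor must meet a clear and cogent showing (weight exceeds 69): on (e) the weight is 78 less the opposing 12 gives net 66, ≤ 69, so (e) does not meet the standard.
  Not every element is met, so the franchisor fails to carry Stage II.2.
The franchisee prevails on this issue.
— Issue III —
Stage III.1 (franchisee, a substantially-more-likely showing, weight is at least 73): (f) net 94−21=73 ≥ 73 — meets; (g) 73 ≥ 73 — meets.
  Stage III.1 is satisfied; the onus moves to the franchisor.
Stage III.2 (franchisor, a preponderance, weight is at least 52): (h) 54 ≥ 52 — meets.
  The franchisor carries the last stage.
With every stage satisfied, the franchisor prevails on this issue.
Per-issue: Issue I → franchisee; Issue II → franchisee; Issue III → franchisor. The franchisee must prevail on at least one issue; overall, the franchisee prevails.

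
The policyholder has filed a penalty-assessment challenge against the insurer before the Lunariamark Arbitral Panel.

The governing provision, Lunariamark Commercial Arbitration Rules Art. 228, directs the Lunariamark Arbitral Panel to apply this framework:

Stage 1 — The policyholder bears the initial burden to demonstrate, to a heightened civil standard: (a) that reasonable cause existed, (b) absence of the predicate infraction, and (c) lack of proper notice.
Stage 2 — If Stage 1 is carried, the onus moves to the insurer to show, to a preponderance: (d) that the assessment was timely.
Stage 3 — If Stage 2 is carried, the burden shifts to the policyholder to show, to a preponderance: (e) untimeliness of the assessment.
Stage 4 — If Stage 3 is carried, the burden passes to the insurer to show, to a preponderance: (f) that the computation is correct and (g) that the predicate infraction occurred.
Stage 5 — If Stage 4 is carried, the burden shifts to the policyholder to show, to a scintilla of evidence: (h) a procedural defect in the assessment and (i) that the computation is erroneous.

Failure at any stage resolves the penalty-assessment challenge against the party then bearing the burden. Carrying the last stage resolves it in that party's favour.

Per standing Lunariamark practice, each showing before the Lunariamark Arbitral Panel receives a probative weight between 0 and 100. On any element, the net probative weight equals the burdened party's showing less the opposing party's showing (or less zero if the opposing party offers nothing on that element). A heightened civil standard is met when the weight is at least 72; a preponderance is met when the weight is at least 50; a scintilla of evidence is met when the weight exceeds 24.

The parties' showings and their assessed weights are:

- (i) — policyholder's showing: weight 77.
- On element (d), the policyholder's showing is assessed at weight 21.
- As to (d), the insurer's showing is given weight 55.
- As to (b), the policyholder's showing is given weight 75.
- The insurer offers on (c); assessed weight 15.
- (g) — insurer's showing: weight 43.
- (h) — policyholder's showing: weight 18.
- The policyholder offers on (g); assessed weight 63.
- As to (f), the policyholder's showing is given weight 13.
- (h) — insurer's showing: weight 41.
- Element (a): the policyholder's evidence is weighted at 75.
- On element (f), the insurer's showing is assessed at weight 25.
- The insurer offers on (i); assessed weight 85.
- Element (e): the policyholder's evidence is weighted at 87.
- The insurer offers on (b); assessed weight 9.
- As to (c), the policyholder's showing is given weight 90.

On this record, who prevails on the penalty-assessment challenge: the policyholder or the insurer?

Stage 1 — burden on policyholder; standard: a heightened civil standard (weight is at least 72).
    (a): 75 ≥ 72 [met]
    (b): 75 − 9 = 66 < 72 [not met]
    (c): 90 − 15 = 75 ≥ 72 [met]
  Not every element is met, so the policyholder fails to carry Stage 1.
So the insurer prevails.

insurer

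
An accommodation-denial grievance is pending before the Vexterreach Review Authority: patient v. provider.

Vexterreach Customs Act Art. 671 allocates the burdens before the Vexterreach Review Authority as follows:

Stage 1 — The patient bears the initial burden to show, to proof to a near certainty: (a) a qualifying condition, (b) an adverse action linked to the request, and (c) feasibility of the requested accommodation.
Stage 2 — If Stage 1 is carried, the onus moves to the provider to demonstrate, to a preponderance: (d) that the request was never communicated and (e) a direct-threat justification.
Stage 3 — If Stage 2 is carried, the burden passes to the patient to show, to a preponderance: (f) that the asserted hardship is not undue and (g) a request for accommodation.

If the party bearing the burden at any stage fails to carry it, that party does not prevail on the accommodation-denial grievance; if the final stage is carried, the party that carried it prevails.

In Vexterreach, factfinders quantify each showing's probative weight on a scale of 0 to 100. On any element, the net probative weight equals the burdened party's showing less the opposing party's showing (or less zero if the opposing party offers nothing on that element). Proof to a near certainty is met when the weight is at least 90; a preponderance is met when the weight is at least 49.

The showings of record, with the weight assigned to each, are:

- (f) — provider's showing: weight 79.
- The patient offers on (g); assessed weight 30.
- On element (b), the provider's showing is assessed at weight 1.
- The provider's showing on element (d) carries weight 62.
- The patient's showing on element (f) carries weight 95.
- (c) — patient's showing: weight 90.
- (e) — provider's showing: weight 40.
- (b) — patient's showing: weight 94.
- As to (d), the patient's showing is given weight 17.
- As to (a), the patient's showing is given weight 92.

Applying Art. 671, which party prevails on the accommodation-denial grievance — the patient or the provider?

Stage 1 (patient, proof to a near certainty, weight is at least 90): (a) 92 ≥ 90 — meets; (b) net 94−1=93 ≥ 90 — meets; (c) 90 ≥ 90 — meets.
  The patient carries Stage 1; the provider now bears the burden.
Stage 2 (provider, a preponderance, weight is at least 49): (d) net 62−17=45 < 49 — fails; (e) 40 < 49 — fails.
  Not every element is met, so the provider fails to carry Stage 2.
The analysis ends at Stage 2; the patient prevails.

patient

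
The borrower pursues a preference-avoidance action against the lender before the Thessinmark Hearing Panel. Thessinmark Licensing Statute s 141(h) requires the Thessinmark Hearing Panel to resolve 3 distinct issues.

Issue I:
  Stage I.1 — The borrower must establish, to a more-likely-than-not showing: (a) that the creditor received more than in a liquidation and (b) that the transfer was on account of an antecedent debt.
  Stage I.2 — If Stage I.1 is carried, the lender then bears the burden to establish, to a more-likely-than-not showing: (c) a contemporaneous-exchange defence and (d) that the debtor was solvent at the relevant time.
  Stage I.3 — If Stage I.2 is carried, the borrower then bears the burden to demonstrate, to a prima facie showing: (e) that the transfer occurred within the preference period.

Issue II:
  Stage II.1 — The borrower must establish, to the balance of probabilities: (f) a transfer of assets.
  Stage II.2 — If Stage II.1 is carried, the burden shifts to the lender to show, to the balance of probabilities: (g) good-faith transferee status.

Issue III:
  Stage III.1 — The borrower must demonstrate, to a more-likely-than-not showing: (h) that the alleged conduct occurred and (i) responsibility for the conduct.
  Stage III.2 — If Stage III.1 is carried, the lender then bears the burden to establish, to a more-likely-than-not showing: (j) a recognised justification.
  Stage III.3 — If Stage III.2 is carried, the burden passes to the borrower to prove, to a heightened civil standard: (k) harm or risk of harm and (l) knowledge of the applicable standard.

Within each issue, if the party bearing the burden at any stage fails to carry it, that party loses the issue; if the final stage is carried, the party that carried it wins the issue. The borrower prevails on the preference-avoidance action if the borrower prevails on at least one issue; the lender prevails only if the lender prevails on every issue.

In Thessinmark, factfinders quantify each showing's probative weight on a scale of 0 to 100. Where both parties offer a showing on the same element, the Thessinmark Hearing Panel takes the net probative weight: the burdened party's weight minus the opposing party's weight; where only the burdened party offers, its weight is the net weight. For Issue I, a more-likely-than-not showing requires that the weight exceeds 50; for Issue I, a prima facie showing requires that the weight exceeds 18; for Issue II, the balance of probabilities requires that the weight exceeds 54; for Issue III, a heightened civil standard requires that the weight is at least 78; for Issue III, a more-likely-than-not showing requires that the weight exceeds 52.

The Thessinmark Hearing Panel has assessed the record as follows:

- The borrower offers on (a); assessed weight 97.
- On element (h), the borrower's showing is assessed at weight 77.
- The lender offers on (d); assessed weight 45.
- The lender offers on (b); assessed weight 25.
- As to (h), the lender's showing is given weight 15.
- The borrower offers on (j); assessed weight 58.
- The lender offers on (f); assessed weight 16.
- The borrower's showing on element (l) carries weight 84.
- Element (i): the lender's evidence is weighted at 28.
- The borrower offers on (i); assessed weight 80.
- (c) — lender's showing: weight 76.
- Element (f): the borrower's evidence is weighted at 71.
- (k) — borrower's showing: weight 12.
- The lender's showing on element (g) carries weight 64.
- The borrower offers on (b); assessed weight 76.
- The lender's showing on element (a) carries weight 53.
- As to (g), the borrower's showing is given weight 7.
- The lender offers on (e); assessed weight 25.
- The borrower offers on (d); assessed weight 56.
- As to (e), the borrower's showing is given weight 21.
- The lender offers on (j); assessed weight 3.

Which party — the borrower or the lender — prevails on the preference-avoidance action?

lender

— Issue I —
Stage I.1 — burden on borrower; standard: a more-likely-than-not showing (weight exceeds 50).
    (a): 97 − 53 = 44 ≤ 50 [not met]
    (b): 76 − 25 = 51 > 50 [met]
  Stage I.1 not carried; the borrower fails its burden.
The analysis ends at Stage I.1; the lender prevails on this issue.
— Issue II —
Stage II.1 (borrower, the balance of probabilities, weight exceeds 54): (f) net 71−16=55 > 54 — meets.
  All elements met. The burden passes to the lender.
Stage II.2 (lender, the balance of probabilities, weight exceeds 54): (g) net 64−7=57 > 54 — meets.
  The lender carries the last stage.
With every stage satisfied, the lender prevails on this issue.
— Issue III —
Stage III.1 (borrower, a more-likely-than-not showing, weight exceeds 52): (h) net 77−15=62 > 52 — meets; (i) net 80−28=52 ≤ 52 — fails.
  The borrower does not carry Stage III.1.
The lender prevails on this issue.
Per-issue: Issue I → lender; Issue II → lender; Issue III → lender. The borrower must prevail on at least one issue; overall, the lender prevails.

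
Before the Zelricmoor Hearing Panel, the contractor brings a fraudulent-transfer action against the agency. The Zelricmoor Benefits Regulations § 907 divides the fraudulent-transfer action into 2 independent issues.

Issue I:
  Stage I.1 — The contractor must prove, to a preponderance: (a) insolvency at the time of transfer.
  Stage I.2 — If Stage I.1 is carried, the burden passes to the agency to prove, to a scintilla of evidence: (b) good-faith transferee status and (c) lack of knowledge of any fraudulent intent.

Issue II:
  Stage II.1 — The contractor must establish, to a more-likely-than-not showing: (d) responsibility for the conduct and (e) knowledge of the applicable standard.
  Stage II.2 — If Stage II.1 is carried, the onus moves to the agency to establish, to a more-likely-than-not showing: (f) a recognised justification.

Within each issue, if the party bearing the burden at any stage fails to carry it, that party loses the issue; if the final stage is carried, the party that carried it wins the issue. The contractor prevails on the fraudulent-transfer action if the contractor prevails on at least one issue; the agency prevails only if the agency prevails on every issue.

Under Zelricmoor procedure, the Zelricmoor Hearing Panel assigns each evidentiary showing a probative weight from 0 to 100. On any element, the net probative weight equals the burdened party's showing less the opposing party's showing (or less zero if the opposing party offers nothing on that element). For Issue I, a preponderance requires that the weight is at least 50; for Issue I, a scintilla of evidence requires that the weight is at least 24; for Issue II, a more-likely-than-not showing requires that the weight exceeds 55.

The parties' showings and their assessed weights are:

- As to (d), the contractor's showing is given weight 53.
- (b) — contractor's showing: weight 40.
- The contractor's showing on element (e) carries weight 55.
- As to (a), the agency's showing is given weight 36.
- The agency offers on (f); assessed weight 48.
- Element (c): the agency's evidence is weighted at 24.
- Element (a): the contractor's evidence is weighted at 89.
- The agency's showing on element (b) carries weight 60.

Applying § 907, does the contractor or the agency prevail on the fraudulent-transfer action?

contractor

— Issue I —
Stage I.1 (contractor, a preponderance, weight is at least 50): (a) net 89−36=53 ≥ 50 — meets.
  All elements met. The burden passes to the agency.
Stage I.2 (agency, a scintilla of evidence, weight is at least 24): (b) net 60−40=20 < 24 — fails; (c) 24 ≥ 24 — meets.
  Not every element is met, so the agency fails to carry Stage I.2.
So the contractor prevails on this issue.
— Issue II —
Stage II.1 — burden on contractor; standard: a more-likely-than-not showing (weight exceeds 55).
    (d): 53 ≤ 55 [not met]
    (e): 55 ≤ 55 [not met]
  Stage II.1 not carried; the contractor fails its burden.
The analysis ends at Stage II.1; the agency prevails on this issue.
Per-issue: Issue I → contractor; Issue II → agency. The contractor must prevail on at least one issue; overall, the contractor prevails.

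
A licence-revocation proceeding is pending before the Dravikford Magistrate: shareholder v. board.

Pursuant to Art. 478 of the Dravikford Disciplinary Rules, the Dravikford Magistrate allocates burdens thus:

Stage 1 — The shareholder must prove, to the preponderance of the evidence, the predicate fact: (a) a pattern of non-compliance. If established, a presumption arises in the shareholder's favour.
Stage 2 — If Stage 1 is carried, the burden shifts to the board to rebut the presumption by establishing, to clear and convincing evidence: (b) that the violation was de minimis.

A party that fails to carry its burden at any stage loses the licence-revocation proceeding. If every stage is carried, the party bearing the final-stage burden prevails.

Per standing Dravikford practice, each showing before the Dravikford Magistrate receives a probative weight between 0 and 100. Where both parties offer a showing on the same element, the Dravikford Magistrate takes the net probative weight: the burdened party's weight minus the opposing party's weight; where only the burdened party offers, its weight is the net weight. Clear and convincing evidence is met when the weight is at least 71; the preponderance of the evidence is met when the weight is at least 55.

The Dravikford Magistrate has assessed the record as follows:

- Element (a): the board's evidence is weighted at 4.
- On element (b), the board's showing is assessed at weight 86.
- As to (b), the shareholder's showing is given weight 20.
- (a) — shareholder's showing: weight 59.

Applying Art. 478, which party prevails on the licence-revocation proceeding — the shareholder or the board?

shareholder

Stage 1 — burden on shareholder; standard: the preponderance of the evidence (weight is at least 55).
    (a): 59 − 4 = 55 ≥ 55 [met]
  Stage 1 is satisfied; the onus moves to the board.
Stage 2 — burden on board; standard: clear and convincing evidence (weight is at least 71).
    (b): 86 − 20 = 66 < 71 [not met]
  Not every element is met, so the board fails to carry Stage 2.
The analysis ends at Stage 2; the shareholder prevails.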